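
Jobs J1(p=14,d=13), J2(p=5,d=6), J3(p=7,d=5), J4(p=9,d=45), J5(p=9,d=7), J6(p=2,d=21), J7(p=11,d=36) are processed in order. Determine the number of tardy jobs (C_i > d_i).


Completion vs due date:
  J1: C=14, d=13 → TARDY
  J2: C=19, d=6 → TARDY
  J3: C=26, d=5 → TARDY
  J4: C=35, d=45 → on time
  J5: C=44, d=7 → TARDY
  J6: C=46, d=21 → TARDY
  J7: C=57, d=36 → TARDY
Tardy jobs: J1, J2, J3, J5, J6, J7
Count = 6


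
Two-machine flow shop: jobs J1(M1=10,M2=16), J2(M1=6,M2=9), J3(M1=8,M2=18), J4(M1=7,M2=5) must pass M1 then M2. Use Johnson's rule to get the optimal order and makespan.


Johnson's rule:
Group 1 (M1≤M2, sort by M1): ['J2', 'J3', 'J1']
Group 2 (M1>M2, sort desc M2): ['J4']
Sequence: J2 → J3 → J1 → J4
Makespan calculation:
  J2: M1 done=6, M2 done=15
  J3: M1 done=14, M2 done=33
  J1: M1 done=24, M2 done=49
  J4: M1 done=31, M2 done=54
= Sequence: J2 → J3 → J1 → J4, Makespan: 54


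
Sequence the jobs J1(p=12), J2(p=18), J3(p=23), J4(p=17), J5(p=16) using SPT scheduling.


SPT: sort by shortest processing time
  J1: p=12
  J5: p=16
  J4: p=17
  J2: p=18
  J3: p=23
Order: J1 → J5 → J4 → J2 → J3


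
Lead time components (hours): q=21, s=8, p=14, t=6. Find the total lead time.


Lead time = queue + setup + processing + transit
= 21 + 8 + 14 + 6
= 49 hours


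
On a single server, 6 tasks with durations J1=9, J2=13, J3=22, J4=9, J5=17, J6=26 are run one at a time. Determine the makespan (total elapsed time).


Sequential makespan: sum all processing times
= 9 + 13 + 22 + 9 + 17 + 26
= 96 time units


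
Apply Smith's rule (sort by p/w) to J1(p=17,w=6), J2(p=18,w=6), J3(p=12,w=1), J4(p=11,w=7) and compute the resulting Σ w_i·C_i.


WSPT order (by p/w): J4 → J1 → J2 → J3
  J4: C=11, w·C=7×11=77
  J1: C=28, w·C=6×28=168
  J2: C=46, w·C=6×46=276
  J3: C=58, w·C=1×58=58
Σ w·C = 579
= 579


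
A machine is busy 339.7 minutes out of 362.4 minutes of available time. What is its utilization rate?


Utilization = busy / total × 100
= 339.7 / 362.4 × 100
= 93.7%


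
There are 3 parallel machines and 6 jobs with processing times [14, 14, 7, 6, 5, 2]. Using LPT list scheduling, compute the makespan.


Jobs (LPT sorted): [14, 14, 7, 6, 5, 2]
Machines: 3
  J=14 → Machine 1 (load: 0+14=14)
  J=14 → Machine 2 (load: 0+14=14)
  J=7 → Machine 3 (load: 0+7=7)
  J=6 → Machine 3 (load: 7+6=13)
  J=5 → Machine 3 (load: 13+5=18)
  J=2 → Machine 1 (load: 14+2=16)
Machine loads: [16, 14, 18]
Makespan = max = 18 time units


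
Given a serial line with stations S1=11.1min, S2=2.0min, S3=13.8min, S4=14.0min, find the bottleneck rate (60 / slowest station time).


Bottleneck = longest station time
Station times: [11.1, 2.0, 13.8, 14.0]
Max = 14.0 min
Rate = 60 / 14.0
= 4.29 units/hour (bottleneck: 14.0min)


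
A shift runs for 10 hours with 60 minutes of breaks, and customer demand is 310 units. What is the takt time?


Available = 10×60 - 60 = 540 min
Takt time = 540 / 310
= 1.74 min/unit


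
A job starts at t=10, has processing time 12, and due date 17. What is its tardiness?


Completion = start + processing = 10 + 12 = 22
Tardiness = max(0, C - d) = max(0, 22 - 17)
= max(0, 5)
= 5


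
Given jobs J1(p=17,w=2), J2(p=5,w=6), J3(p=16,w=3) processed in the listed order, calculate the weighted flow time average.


Completion times:
  J1: C=17, w×C=2×17=34
  J2: C=22, w×C=6×22=132
  J3: C=38, w×C=3×38=114
Sum w×C = 280
Sum w = 11
Weighted avg = 280/11
= 25.45


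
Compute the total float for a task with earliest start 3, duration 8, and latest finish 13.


EF = ES + duration = 3 + 8 = 11
LS = LF - duration = 13 - 8 = 5
Total Float = LF - EF = 13 - 11
(or LS - ES = 5 - 3)
= 2


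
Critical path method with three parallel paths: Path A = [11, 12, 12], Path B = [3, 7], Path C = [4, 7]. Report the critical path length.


Path A: 11 + 12 + 12 = 35
Path B: 3 + 7 = 10
Path C: 4 + 7 = 11
Critical path = longest = max(35, 10, 11)
= 35 (Path A)


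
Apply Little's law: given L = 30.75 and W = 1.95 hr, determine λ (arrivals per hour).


Little's law: L = λW → λ = L / W
= 30.75 / 1.95
= 15.77 per hour


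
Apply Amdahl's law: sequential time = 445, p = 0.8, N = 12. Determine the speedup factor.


Amdahl's law: T_p = T × ((1-p) + p/N)
= 445 × ((1-0.8) + 0.8/12)
= 445 × (0.20 + 0.0667)
= 445 × 0.2667
= 118.67
Speedup = 445/118.67
= 3.75×


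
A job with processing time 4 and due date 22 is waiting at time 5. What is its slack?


Slack = due - current_time - processing
= 22 - 5 - 4
= 13


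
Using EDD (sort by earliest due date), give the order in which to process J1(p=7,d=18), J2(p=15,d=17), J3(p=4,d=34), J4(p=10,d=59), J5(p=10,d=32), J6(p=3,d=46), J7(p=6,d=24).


EDD: sort by earliest due date
  J2: d=17, p=15
  J1: d=18, p=7
  J7: d=24, p=6
  J5: d=32, p=10
  J3: d=34, p=4
  J6: d=46, p=3
  J4: d=59, p=10
Order: J2 → J1 → J7 → J5 → J3 → J6 → J4


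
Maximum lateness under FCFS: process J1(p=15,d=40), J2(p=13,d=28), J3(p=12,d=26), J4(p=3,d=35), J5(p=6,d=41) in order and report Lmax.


Lateness per job (L = C - d):
  J1: C=15, d=40, L=-25
  J2: C=28, d=28, L=0
  J3: C=40, d=26, L=14
  J4: C=43, d=35, L=8
  J5: C=49, d=41, L=8
Lmax = max(-25, 0, 14, 8, 8)
= 14


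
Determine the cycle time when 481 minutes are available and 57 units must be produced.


Cycle time = available time / demand
= 481 / 57
= 8.44 min/unit


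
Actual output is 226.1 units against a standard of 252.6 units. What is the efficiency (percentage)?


Efficiency = (actual / standard) × 100
= (226.1 / 252.6) × 100
= 89.5%


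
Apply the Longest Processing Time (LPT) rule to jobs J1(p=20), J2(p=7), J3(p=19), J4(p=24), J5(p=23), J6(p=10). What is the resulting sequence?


LPT: sort by longest processing time first
  J4: p=24
  J5: p=23
  J1: p=20
  J3: p=19
  J6: p=10
  J2: p=7
Order: J4 → J5 → J1 → J3 → J6 → J2


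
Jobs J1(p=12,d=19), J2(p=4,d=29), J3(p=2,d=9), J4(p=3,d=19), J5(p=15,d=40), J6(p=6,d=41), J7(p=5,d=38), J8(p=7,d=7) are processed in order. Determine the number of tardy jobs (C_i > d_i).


Completion vs due date:
  J1: C=12, d=19 → on time
  J2: C=16, d=29 → on time
  J3: C=18, d=9 → TARDY
  J4: C=21, d=19 → TARDY
  J5: C=36, d=40 → on time
  J6: C=42, d=41 → TARDY
  J7: C=47, d=38 → TARDY
  J8: C=54, d=7 → TARDY
Tardy jobs: J3, J4, J6, J7, J8
Count = 5


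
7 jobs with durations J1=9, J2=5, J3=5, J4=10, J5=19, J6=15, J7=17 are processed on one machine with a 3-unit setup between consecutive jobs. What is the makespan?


Makespan = Σ processing + (n-1) × setup
= (9 + 5 + 5 + 10 + 19 + 15 + 17) + (7-1)×3
= 80 + 18
= 98 time units


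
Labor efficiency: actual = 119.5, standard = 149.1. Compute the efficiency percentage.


Efficiency = (actual / standard) × 100
= (119.5 / 149.1) × 100
= 80.1%


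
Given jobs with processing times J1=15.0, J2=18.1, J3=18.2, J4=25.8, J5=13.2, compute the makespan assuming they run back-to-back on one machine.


Sequential makespan: sum all processing times
= 15.0 + 18.1 + 18.2 + 25.8 + 13.2
= 90.3 time units


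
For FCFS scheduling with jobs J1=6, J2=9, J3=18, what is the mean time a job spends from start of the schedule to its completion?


Completion times:
  J1: completes at 6
  J2: completes at 15
  J3: completes at 33
Sum = 54
Average = 54/3
= 18.00


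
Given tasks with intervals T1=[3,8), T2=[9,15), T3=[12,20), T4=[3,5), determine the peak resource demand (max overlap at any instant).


Check each time point for overlaps:
  t=3: 2 tasks active (T1, T4)
Max concurrent = 2


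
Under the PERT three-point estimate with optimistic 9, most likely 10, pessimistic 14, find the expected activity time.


te = (o + 4m + p) / 6
= (9 + 4×10 + 14) / 6
= (9 + 40 + 14) / 6
= 63 / 6
= 10.50


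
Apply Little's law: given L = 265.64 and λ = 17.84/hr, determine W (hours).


Little's law: L = λW → W = L / λ
= 265.64 / 17.84
= 14.89 hours


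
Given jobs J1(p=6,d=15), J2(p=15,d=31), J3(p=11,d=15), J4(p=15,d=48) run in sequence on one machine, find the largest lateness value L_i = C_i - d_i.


Lateness per job (L = C - d):
  J1: C=6, d=15, L=-9
  J2: C=21, d=31, L=-10
  J3: C=32, d=15, L=17
  J4: C=47, d=48, L=-1
Lmax = max(-9, -10, 17, -1)
= 17


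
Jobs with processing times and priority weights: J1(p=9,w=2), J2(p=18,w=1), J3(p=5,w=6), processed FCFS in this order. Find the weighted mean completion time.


Completion times:
  J1: C=9, w×C=2×9=18
  J2: C=27, w×C=1×27=27
  J3: C=32, w×C=6×32=192
Sum w×C = 237
Sum w = 9
Weighted avg = 237/9
= 26.33


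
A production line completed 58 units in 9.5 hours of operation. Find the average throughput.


Throughput = units / time
= 58 / 9.5
= 6.1 units/hour


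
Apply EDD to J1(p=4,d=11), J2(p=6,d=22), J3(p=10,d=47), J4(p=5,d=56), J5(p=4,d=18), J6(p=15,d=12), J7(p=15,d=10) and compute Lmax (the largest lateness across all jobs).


EDD order: J7 → J1 → J6 → J5 → J2 → J3 → J4
Completion and lateness:
  J7: C=15, d=10, L=15-10=5
  J1: C=19, d=11, L=19-11=8
  J6: C=34, d=12, L=34-12=22
  J5: C=38, d=18, L=38-18=20
  J2: C=44, d=22, L=44-22=22
  J3: C=54, d=47, L=54-47=7
  J4: C=59, d=56, L=59-56=3
Lmax = max(5, 8, 22, 20, 22, 7, 3)
= 22


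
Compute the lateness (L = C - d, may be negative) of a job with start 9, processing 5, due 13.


Completion = 9 + 5 = 14
Lateness = C - d = 14 - 13
= 1


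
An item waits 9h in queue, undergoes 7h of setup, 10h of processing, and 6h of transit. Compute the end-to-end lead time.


Lead time = queue + setup + processing + transit
= 9 + 7 + 10 + 6
= 32 hours


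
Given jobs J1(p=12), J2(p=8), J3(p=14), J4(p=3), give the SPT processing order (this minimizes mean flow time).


SPT: sort by shortest processing time
  J4: p=3
  J2: p=8
  J1: p=12
  J3: p=14
Order: J4 → J2 → J1 → J3


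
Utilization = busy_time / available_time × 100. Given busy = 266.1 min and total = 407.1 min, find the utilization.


Utilization = busy / total × 100
= 266.1 / 407.1 × 100
= 65.4%


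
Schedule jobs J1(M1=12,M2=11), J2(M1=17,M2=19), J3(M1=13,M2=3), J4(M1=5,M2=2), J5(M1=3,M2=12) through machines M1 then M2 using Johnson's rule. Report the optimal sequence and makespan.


Johnson's rule:
Group 1 (M1≤M2, sort by M1): ['J5', 'J2']
Group 2 (M1>M2, sort desc M2): ['J1', 'J3', 'J4']
Sequence: J5 → J2 → J1 → J3 → J4
Makespan calculation:
  J5: M1 done=3, M2 done=15
  J2: M1 done=20, M2 done=39
  J1: M1 done=32, M2 done=50
  J3: M1 done=45, M2 done=53
  J4: M1 done=50, M2 done=55
= Sequence: J5 → J2 → J1 → J3 → J4, Makespan: 55


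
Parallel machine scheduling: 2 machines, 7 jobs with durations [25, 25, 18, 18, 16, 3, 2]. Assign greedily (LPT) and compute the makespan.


Jobs (LPT sorted): [25, 25, 18, 18, 16, 3, 2]
Machines: 2
  J=25 → Machine 1 (load: 0+25=25)
  J=25 → Machine 2 (load: 0+25=25)
  J=18 → Machine 1 (load: 25+18=43)
  J=18 → Machine 2 (load: 25+18=43)
  J=16 → Machine 1 (load: 43+16=59)
  J=3 → Machine 2 (load: 43+3=46)
  J=2 → Machine 2 (load: 46+2=48)
Machine loads: [59, 48]
Makespan = max = 59 time units


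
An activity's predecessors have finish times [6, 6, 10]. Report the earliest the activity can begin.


ES = max of all predecessor completion times
Predecessors: [6, 6, 10]
ES = max(6, 6, 10)
= 10


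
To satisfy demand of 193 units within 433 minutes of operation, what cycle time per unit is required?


Cycle time = available time / demand
= 433 / 193
= 2.24 min/unit


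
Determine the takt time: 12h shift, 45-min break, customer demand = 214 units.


Available = 12×60 - 45 = 675 min
Takt time = 675 / 214
= 3.15 min/unit


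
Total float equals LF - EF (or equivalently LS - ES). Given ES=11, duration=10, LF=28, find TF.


EF = ES + duration = 11 + 10 = 21
LS = LF - duration = 28 - 10 = 18
Total Float = LF - EF = 28 - 21
(or LS - ES = 18 - 11)
= 7


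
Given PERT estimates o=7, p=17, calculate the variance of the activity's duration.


σ² = ((p - o) / 6)² = (p - o)² / 36
= (17 - 7)² / 36
= 10² / 36
= 100 / 36
= 2.7778


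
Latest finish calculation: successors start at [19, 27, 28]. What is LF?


LF = min of all successor start times
Successors start at: [19, 27, 28]
LF = min(19, 27, 28)
= 19


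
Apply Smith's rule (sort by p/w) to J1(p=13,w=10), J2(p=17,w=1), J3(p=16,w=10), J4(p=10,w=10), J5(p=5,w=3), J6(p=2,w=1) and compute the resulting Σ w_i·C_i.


WSPT order (by p/w): J4 → J1 → J3 → J5 → J6 → J2
  J4: C=10, w·C=10×10=100
  J1: C=23, w·C=10×23=230
  J3: C=39, w·C=10×39=390
  J5: C=44, w·C=3×44=132
  J6: C=46, w·C=1×46=46
  J2: C=63, w·C=1×63=63
Σ w·C = 961
= 961


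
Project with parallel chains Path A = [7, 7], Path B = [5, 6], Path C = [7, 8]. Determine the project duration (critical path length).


Path A: 7 + 7 = 14
Path B: 5 + 6 = 11
Path C: 7 + 8 = 15
Critical path = longest = max(14, 11, 15)
= 15 (Path C)


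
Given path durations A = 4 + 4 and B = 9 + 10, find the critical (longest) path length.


Path A: 4 + 4 = 8
Path B: 9 + 10 = 19
Critical path = longest = max(8, 19)
= 19 (Path B)


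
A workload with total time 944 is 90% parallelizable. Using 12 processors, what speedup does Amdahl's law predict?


Amdahl's law: T_p = T × ((1-p) + p/N)
= 944 × ((1-0.9) + 0.9/12)
= 944 × (0.10 + 0.0750)
= 944 × 0.1750
= 165.20
Speedup = 944/165.20
= 5.71×


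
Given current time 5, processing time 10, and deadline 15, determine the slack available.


Slack = due - current_time - processing
= 15 - 5 - 10
= 0


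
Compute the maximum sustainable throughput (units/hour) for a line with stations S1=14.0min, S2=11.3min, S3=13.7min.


Bottleneck = longest station time
Station times: [14.0, 11.3, 13.7]
Max = 14.0 min
Rate = 60 / 14.0
= 4.29 units/hour (bottleneck: 14.0min)


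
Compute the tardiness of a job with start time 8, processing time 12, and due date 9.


Completion = start + processing = 8 + 12 = 20
Tardiness = max(0, C - d) = max(0, 20 - 9)
= max(0, 11)
= 11


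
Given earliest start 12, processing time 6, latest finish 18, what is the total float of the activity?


EF = ES + duration = 12 + 6 = 18
LS = LF - duration = 18 - 6 = 12
Total Float = LF - EF = 18 - 18
(or LS - ES = 12 - 12)
= 0


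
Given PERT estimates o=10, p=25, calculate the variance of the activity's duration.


σ² = ((p - o) / 6)² = (p - o)² / 36
= (25 - 10)² / 36
= 15² / 36
= 225 / 36
= 6.2500


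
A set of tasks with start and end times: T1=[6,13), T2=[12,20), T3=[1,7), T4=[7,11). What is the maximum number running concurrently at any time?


Check each time point for overlaps:
  t=6: 2 tasks active (T1, T3)
Max concurrent = 2


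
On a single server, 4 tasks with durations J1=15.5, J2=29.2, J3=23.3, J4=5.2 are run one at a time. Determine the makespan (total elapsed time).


Sequential makespan: sum all processing times
= 15.5 + 29.2 + 23.3 + 5.2
= 73.2 time units


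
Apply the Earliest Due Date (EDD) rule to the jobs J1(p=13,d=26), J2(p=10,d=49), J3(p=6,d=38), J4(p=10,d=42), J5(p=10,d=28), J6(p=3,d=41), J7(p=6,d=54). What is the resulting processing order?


EDD: sort by earliest due date
  J1: d=26, p=13
  J5: d=28, p=10
  J3: d=38, p=6
  J6: d=41, p=3
  J4: d=42, p=10
  J2: d=49, p=10
  J7: d=54, p=6
Order: J1 → J5 → J3 → J6 → J4 → J2 → J7


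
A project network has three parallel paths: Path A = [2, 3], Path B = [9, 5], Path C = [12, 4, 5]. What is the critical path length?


Path A: 2 + 3 = 5
Path B: 9 + 5 = 14
Path C: 12 + 4 + 5 = 21
Critical path = longest = max(5, 14, 21)
= 21 (Path C)


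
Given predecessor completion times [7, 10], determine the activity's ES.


ES = max of all predecessor completion times
Predecessors: [7, 10]
ES = max(7, 10)
= 10


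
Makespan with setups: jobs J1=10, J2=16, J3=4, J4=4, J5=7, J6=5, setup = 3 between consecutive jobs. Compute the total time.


Makespan = Σ processing + (n-1) × setup
= (10 + 16 + 4 + 4 + 7 + 5) + (6-1)×3
= 46 + 15
= 61 time units


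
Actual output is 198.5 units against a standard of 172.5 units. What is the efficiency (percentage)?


Efficiency = (actual / standard) × 100
= (198.5 / 172.5) × 100
= 115.1%


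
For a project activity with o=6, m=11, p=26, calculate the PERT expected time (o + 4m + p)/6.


te = (o + 4m + p) / 6
= (6 + 4×11 + 26) / 6
= (6 + 44 + 26) / 6
= 76 / 6
= 12.67


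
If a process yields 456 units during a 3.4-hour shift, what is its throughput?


Throughput = units / time
= 456 / 3.4
= 134.1 units/hour


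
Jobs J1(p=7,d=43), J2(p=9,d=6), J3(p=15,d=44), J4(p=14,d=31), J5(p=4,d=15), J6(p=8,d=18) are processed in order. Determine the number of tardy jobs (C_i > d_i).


Completion vs due date:
  J1: C=7, d=43 → on time
  J2: C=16, d=6 → TARDY
  J3: C=31, d=44 → on time
  J4: C=45, d=31 → TARDY
  J5: C=49, d=15 → TARDY
  J6: C=57, d=18 → TARDY
Tardy jobs: J2, J4, J5, J6
Count = 4


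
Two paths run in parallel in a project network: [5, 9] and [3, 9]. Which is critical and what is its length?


Path A: 5 + 9 = 14
Path B: 3 + 9 = 12
Critical path = longest = max(14, 12)
= 14 (Path A)


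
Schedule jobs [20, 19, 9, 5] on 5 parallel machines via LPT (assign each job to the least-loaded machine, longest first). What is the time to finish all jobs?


Jobs (LPT sorted): [20, 19, 9, 5]
Machines: 5
  J=20 → Machine 1 (load: 0+20=20)
  J=19 → Machine 2 (load: 0+19=19)
  J=9 → Machine 3 (load: 0+9=9)
  J=5 → Machine 4 (load: 0+5=5)
Machine loads: [20, 19, 9, 5, 0]
Makespan = max = 20 time units


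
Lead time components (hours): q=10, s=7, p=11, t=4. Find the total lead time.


Lead time = queue + setup + processing + transit
= 10 + 7 + 11 + 4
= 32 hours


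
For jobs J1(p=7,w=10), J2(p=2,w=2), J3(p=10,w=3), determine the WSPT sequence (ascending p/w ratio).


WSPT (Smith's rule): sort by p/w ascending
  J1: p/w = 7/10 = 0.700
  J2: p/w = 2/2 = 1.000
  J3: p/w = 10/3 = 3.333
Order: J1 → J2 → J3


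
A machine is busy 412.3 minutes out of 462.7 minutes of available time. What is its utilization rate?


Utilization = busy / total × 100
= 412.3 / 462.7 × 100
= 89.1%


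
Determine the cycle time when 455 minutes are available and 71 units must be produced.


Cycle time = available time / demand
= 455 / 71
= 6.41 min/unit


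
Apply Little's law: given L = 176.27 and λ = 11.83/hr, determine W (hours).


Little's law: L = λW → W = L / λ
= 176.27 / 11.83
= 14.90 hours


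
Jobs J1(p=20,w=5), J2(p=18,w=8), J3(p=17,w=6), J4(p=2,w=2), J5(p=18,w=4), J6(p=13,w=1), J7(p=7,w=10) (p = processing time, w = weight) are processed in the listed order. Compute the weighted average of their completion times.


Completion times:
  J1: C=20, w×C=5×20=100
  J2: C=38, w×C=8×38=304
  J3: C=55, w×C=6×55=330
  J4: C=57, w×C=2×57=114
  J5: C=75, w×C=4×75=300
  J6: C=88, w×C=1×88=88
  J7: C=95, w×C=10×95=950
Sum w×C = 2186
Sum w = 36
Weighted avg = 2186/36
= 60.72


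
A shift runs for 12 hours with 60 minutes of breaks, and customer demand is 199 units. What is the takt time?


Available = 12×60 - 60 = 660 min
Takt time = 660 / 199
= 3.32 min/unit


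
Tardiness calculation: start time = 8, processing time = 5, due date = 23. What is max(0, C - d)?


Completion = start + processing = 8 + 5 = 13
Tardiness = max(0, C - d) = max(0, 13 - 23)
= max(0, -10)
= 0


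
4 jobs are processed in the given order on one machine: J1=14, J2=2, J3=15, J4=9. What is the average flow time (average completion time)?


Completion times:
  J1: completes at 14
  J2: completes at 16
  J3: completes at 31
  J4: completes at 40
Sum = 101
Average = 101/4
= 25.25


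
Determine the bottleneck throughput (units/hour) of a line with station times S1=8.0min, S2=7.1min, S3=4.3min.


Bottleneck = longest station time
Station times: [8.0, 7.1, 4.3]
Max = 8.0 min
Rate = 60 / 8.0
= 7.50 units/hour (bottleneck: 8.0min)


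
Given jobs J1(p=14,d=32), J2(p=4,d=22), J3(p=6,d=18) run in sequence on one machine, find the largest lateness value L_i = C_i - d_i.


Lateness per job (L = C - d):
  J1: C=14, d=32, L=-18
  J2: C=18, d=22, L=-4
  J3: C=24, d=18, L=6
Lmax = max(-18, -4, 6)
= 6


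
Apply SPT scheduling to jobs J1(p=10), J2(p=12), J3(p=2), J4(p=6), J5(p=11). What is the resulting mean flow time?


SPT order: J3 → J4 → J1 → J5 → J2
Completion times:
  J3: C=2
  J4: C=8
  J1: C=18
  J5: C=29
  J2: C=41
Sum = 98, n = 5
Mean flow = 98/5
= 19.60


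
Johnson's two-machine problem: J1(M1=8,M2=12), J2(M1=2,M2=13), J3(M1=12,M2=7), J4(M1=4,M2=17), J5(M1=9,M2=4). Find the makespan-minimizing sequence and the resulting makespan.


Johnson's rule:
Group 1 (M1≤M2, sort by M1): ['J2', 'J4', 'J1']
Group 2 (M1>M2, sort desc M2): ['J3', 'J5']
Sequence: J2 → J4 → J1 → J3 → J5
Makespan calculation:
  J2: M1 done=2, M2 done=15
  J4: M1 done=6, M2 done=32
  J1: M1 done=14, M2 done=44
  J3: M1 done=26, M2 done=51
  J5: M1 done=35, M2 done=55
= Sequence: J2 → J4 → J1 → J3 → J5, Makespan: 55


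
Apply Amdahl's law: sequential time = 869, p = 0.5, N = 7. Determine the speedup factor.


Amdahl's law: T_p = T × ((1-p) + p/N)
= 869 × ((1-0.5) + 0.5/7)
= 869 × (0.50 + 0.0714)
= 869 × 0.5714
= 496.57
Speedup = 869/496.57
= 1.75×


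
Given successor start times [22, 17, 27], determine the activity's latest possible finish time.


LF = min of all successor start times
Successors start at: [22, 17, 27]
LF = min(22, 17, 27)
= 17


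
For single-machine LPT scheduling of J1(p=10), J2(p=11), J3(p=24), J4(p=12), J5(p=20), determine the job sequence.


LPT: sort by longest processing time first
  J3: p=24
  J5: p=20
  J4: p=12
  J2: p=11
  J1: p=10
Order: J3 → J5 → J4 → J2 → J1


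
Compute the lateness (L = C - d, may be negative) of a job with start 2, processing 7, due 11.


Completion = 2 + 7 = 9
Lateness = C - d = 9 - 11
= -2


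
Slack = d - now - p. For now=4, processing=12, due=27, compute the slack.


Slack = due - current_time - processing
= 27 - 4 - 12
= 11


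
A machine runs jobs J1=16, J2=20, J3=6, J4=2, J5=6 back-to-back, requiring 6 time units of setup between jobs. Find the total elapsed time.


Makespan = Σ processing + (n-1) × setup
= (16 + 20 + 6 + 2 + 6) + (5-1)×6
= 50 + 24
= 74 time units


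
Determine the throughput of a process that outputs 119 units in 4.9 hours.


Throughput = units / time
= 119 / 4.9
= 24.3 units/hour


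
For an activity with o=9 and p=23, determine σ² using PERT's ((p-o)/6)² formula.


σ² = ((p - o) / 6)² = (p - o)² / 36
= (23 - 9)² / 36
= 14² / 36
= 196 / 36
= 5.4444


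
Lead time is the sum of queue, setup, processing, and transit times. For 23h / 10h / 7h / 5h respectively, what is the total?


Lead time = queue + setup + processing + transit
= 23 + 10 + 7 + 5
= 45 hours


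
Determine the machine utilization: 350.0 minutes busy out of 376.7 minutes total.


Utilization = busy / total × 100
= 350.0 / 376.7 × 100
= 92.9%


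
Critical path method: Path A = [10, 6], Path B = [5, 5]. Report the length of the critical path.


Path A: 10 + 6 = 16
Path B: 5 + 5 = 10
Critical path = longest = max(16, 10)
= 16 (Path A)


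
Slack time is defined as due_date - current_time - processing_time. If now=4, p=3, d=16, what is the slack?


Slack = due - current_time - processing
= 16 - 4 - 3
= 9


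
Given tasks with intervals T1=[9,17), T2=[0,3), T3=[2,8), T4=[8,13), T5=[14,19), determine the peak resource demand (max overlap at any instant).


Check each time point for overlaps:
  t=2: 2 tasks active (T2, T3)
Max concurrent = 2


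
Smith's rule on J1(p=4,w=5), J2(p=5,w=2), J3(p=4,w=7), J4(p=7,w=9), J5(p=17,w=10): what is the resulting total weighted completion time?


WSPT order (by p/w): J3 → J4 → J1 → J5 → J2
  J3: C=4, w·C=7×4=28
  J4: C=11, w·C=9×11=99
  J1: C=15, w·C=5×15=75
  J5: C=32, w·C=10×32=320
  J2: C=37, w·C=2×37=74
Σ w·C = 596
= 596


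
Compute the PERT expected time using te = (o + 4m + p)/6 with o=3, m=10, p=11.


te = (o + 4m + p) / 6
= (3 + 4×10 + 11) / 6
= (3 + 40 + 11) / 6
= 54 / 6
= 9.00


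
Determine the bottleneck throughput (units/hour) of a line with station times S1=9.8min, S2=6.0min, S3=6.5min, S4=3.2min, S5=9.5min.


Bottleneck = longest station time
Station times: [9.8, 6.0, 6.5, 3.2, 9.5]
Max = 9.8 min
Rate = 60 / 9.8
= 6.12 units/hour (bottleneck: 9.8min)


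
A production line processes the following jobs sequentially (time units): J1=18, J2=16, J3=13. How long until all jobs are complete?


Sequential makespan: sum all processing times
= 18 + 16 + 13
= 47 time units


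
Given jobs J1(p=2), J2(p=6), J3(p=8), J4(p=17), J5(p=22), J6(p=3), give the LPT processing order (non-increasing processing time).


LPT: sort by longest processing time first
  J5: p=22
  J4: p=17
  J3: p=8
  J2: p=6
  J6: p=3
  J1: p=2
Order: J5 → J4 → J3 → J2 → J6 → J1


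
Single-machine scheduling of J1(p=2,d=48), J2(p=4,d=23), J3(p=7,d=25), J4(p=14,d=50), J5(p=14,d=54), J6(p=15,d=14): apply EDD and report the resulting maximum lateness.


EDD order: J6 → J2 → J3 → J1 → J4 → J5
Completion and lateness:
  J6: C=15, d=14, L=15-14=1
  J2: C=19, d=23, L=19-23=-4
  J3: C=26, d=25, L=26-25=1
  J1: C=28, d=48, L=28-48=-20
  J4: C=42, d=50, L=42-50=-8
  J5: C=56, d=54, L=56-54=2
Lmax = max(1, -4, 1, -20, -8, 2)
= 2


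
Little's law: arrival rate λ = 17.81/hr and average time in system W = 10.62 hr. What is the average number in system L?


Little's law: L = λ × W
= 17.81 × 10.62
= 189.14


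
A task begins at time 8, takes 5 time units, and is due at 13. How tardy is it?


Completion = start + processing = 8 + 5 = 13
Tardiness = max(0, C - d) = max(0, 13 - 13)
= max(0, 0)
= 0


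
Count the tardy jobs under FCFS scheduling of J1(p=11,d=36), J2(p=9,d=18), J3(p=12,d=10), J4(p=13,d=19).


Completion vs due date:
  J1: C=11, d=36 → on time
  J2: C=20, d=18 → TARDY
  J3: C=32, d=10 → TARDY
  J4: C=45, d=19 → TARDY
Tardy jobs: J2, J3, J4
Count = 3


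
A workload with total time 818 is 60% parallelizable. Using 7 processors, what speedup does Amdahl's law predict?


Amdahl's law: T_p = T × ((1-p) + p/N)
= 818 × ((1-0.6) + 0.6/7)
= 818 × (0.40 + 0.0857)
= 818 × 0.4857
= 397.31
Speedup = 818/397.31
= 2.06×


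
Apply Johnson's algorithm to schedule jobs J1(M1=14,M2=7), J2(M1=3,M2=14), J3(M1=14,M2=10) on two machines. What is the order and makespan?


Johnson's rule:
Group 1 (M1≤M2, sort by M1): ['J2']
Group 2 (M1>M2, sort desc M2): ['J3', 'J1']
Sequence: J2 → J3 → J1
Makespan calculation:
  J2: M1 done=3, M2 done=17
  J3: M1 done=17, M2 done=27
  J1: M1 done=31, M2 done=38
= Sequence: J2 → J3 → J1, Makespan: 38


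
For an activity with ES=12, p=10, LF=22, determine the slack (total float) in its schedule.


EF = ES + duration = 12 + 10 = 22
LS = LF - duration = 22 - 10 = 12
Total Float = LF - EF = 22 - 22
(or LS - ES = 12 - 12)
= 0


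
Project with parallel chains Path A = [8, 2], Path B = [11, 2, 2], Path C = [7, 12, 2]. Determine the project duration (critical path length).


Path A: 8 + 2 = 10
Path B: 11 + 2 + 2 = 15
Path C: 7 + 12 + 2 = 21
Critical path = longest = max(10, 15, 21)
= 21 (Path C)


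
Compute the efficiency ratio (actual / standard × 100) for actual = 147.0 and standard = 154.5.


Efficiency = (actual / standard) × 100
= (147.0 / 154.5) × 100
= 95.1%


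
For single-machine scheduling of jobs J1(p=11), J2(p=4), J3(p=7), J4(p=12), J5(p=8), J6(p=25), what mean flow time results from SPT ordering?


SPT order: J2 → J3 → J5 → J1 → J4 → J6
Completion times:
  J2: C=4
  J3: C=11
  J5: C=19
  J1: C=30
  J4: C=42
  J6: C=67
Sum = 173, n = 6
Mean flow = 173/6
= 28.83


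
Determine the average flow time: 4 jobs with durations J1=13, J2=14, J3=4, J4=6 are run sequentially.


Completion times:
  J1: completes at 13
  J2: completes at 27
  J3: completes at 31
  J4: completes at 37
Sum = 108
Average = 108/4
= 27.00


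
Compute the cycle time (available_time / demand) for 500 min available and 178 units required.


Cycle time = available time / demand
= 500 / 178
= 2.81 min/unit


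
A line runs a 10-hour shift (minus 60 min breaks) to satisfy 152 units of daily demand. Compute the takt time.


Available = 10×60 - 60 = 540 min
Takt time = 540 / 152
= 3.55 min/unit


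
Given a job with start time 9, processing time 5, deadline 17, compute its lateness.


Completion = 9 + 5 = 14
Lateness = C - d = 14 - 17
= -3


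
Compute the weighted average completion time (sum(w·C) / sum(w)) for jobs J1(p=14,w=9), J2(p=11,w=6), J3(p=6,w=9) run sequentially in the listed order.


Completion times:
  J1: C=14, w×C=9×14=126
  J2: C=25, w×C=6×25=150
  J3: C=31, w×C=9×31=279
Sum w×C = 555
Sum w = 24
Weighted avg = 555/24
= 23.12


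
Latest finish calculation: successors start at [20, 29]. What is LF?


LF = min of all successor start times
Successors start at: [20, 29]
LF = min(20, 29)
= 20


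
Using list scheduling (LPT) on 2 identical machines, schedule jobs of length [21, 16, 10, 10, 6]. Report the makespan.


Jobs (LPT sorted): [21, 16, 10, 10, 6]
Machines: 2
  J=21 → Machine 1 (load: 0+21=21)
  J=16 → Machine 2 (load: 0+16=16)
  J=10 → Machine 2 (load: 16+10=26)
  J=10 → Machine 1 (load: 21+10=31)
  J=6 → Machine 2 (load: 26+6=32)
Machine loads: [31, 32]
Makespan = max = 32 time units


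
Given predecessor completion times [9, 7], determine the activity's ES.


ES = max of all predecessor completion times
Predecessors: [9, 7]
ES = max(9, 7)
= 9


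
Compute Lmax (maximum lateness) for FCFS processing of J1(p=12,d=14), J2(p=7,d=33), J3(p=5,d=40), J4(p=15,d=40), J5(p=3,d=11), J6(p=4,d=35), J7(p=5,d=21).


Lateness per job (L = C - d):
  J1: C=12, d=14, L=-2
  J2: C=19, d=33, L=-14
  J3: C=24, d=40, L=-16
  J4: C=39, d=40, L=-1
  J5: C=42, d=11, L=31
  J6: C=46, d=35, L=11
  J7: C=51, d=21, L=30
Lmax = max(-2, -14, -16, -1, 31, 11, 30)
= 31


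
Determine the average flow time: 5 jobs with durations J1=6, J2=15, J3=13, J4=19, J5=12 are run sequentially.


Completion times:
  J1: completes at 6
  J2: completes at 21
  J3: completes at 34
  J4: completes at 53
  J5: completes at 65
Sum = 179
Average = 179/5
= 35.80


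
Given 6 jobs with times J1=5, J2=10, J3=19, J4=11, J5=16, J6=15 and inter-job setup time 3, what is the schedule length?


Makespan = Σ processing + (n-1) × setup
= (5 + 10 + 19 + 11 + 16 + 15) + (6-1)×3
= 76 + 15
= 91 time units


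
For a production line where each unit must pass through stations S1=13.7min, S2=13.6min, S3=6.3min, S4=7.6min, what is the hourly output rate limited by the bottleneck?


Bottleneck = longest station time
Station times: [13.7, 13.6, 6.3, 7.6]
Max = 13.7 min
Rate = 60 / 13.7
= 4.38 units/hour (bottleneck: 13.7min)


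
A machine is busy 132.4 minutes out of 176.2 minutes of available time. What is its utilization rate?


Utilization = busy / total × 100
= 132.4 / 176.2 × 100
= 75.1%


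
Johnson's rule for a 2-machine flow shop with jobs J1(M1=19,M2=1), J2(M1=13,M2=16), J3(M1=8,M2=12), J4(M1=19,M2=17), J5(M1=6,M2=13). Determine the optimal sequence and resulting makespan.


Johnson's rule:
Group 1 (M1≤M2, sort by M1): ['J5', 'J3', 'J2']
Group 2 (M1>M2, sort desc M2): ['J4', 'J1']
Sequence: J5 → J3 → J2 → J4 → J1
Makespan calculation:
  J5: M1 done=6, M2 done=19
  J3: M1 done=14, M2 done=31
  J2: M1 done=27, M2 done=47
  J4: M1 done=46, M2 done=64
  J1: M1 done=65, M2 done=66
= Sequence: J5 → J3 → J2 → J4 → J1, Makespan: 66


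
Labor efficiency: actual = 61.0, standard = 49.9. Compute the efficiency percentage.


Efficiency = (actual / standard) × 100
= (61.0 / 49.9) × 100
= 122.2%


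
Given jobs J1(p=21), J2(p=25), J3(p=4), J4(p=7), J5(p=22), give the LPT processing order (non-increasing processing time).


LPT: sort by longest processing time first
  J2: p=25
  J5: p=22
  J1: p=21
  J4: p=7
  J3: p=4
Order: J2 → J5 → J1 → J4 → J3


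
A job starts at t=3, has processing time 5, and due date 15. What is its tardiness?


Completion = start + processing = 3 + 5 = 8
Tardiness = max(0, C - d) = max(0, 8 - 15)
= max(0, -7)
= 0


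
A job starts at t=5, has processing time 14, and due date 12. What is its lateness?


Completion = 5 + 14 = 19
Lateness = C - d = 19 - 12
= 7


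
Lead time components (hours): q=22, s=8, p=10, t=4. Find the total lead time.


Lead time = queue + setup + processing + transit
= 22 + 8 + 10 + 4
= 44 hours


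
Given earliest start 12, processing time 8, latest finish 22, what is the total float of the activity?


EF = ES + duration = 12 + 8 = 20
LS = LF - duration = 22 - 8 = 14
Total Float = LF - EF = 22 - 20
(or LS - ES = 14 - 12)
= 2


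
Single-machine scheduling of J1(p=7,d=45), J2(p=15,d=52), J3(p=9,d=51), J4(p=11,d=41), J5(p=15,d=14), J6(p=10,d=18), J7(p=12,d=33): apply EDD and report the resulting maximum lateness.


EDD order: J5 → J6 → J7 → J4 → J1 → J3 → J2
Completion and lateness:
  J5: C=15, d=14, L=15-14=1
  J6: C=25, d=18, L=25-18=7
  J7: C=37, d=33, L=37-33=4
  J4: C=48, d=41, L=48-41=7
  J1: C=55, d=45, L=55-45=10
  J3: C=64, d=51, L=64-51=13
  J2: C=79, d=52, L=79-52=27
Lmax = max(1, 7, 4, 7, 10, 13, 27)
= 27


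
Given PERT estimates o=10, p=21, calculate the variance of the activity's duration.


σ² = ((p - o) / 6)² = (p - o)² / 36
= (21 - 10)² / 36
= 11² / 36
= 121 / 36
= 3.3611


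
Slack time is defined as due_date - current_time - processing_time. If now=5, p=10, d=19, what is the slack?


Slack = due - current_time - processing
= 19 - 5 - 10
= 4


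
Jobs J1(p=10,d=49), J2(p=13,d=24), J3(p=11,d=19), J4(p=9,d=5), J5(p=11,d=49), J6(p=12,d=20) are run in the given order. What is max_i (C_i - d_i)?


Lateness per job (L = C - d):
  J1: C=10, d=49, L=-39
  J2: C=23, d=24, L=-1
  J3: C=34, d=19, L=15
  J4: C=43, d=5, L=38
  J5: C=54, d=49, L=5
  J6: C=66, d=20, L=46
Lmax = max(-39, -1, 15, 38, 5, 46)
= 46


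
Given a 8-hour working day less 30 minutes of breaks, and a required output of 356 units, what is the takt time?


Available = 8×60 - 30 = 450 min
Takt time = 450 / 356
= 1.26 min/unit


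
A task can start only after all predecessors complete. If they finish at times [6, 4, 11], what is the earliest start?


ES = max of all predecessor completion times
Predecessors: [6, 4, 11]
ES = max(6, 4, 11)
= 11


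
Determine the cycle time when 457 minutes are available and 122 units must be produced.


Cycle time = available time / demand
= 457 / 122
= 3.75 min/unit


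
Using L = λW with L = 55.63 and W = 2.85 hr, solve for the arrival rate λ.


Little's law: L = λW → λ = L / W
= 55.63 / 2.85
= 19.52 per hour


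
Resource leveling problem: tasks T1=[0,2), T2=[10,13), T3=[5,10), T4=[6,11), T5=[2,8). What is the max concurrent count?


Check each time point for overlaps:
  t=6: 3 tasks active (T3, T4, T5)
Max concurrent = 3


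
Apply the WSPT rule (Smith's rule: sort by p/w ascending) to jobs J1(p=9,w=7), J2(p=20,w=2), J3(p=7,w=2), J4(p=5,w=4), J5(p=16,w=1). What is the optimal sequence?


WSPT (Smith's rule): sort by p/w ascending
  J4: p/w = 5/4 = 1.250
  J1: p/w = 9/7 = 1.286
  J3: p/w = 7/2 = 3.500
  J2: p/w = 20/2 = 10.000
  J5: p/w = 16/1 = 16.000
Order: J4 → J1 → J3 → J2 → J5


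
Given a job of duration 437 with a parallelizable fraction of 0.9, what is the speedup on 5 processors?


Amdahl's law: T_p = T × ((1-p) + p/N)
= 437 × ((1-0.9) + 0.9/5)
= 437 × (0.10 + 0.1800)
= 437 × 0.2800
= 122.36
Speedup = 437/122.36
= 3.57×


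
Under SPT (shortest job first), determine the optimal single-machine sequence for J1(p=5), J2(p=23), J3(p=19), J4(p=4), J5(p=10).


SPT: sort by shortest processing time
  J4: p=4
  J1: p=5
  J5: p=10
  J3: p=19
  J2: p=23
Order: J4 → J1 → J5 → J3 → J2


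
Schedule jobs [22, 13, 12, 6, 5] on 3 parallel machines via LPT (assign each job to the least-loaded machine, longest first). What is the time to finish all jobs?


Jobs (LPT sorted): [22, 13, 12, 6, 5]
Machines: 3
  J=22 → Machine 1 (load: 0+22=22)
  J=13 → Machine 2 (load: 0+13=13)
  J=12 → Machine 3 (load: 0+12=12)
  J=6 → Machine 3 (load: 12+6=18)
  J=5 → Machine 2 (load: 13+5=18)
Machine loads: [22, 18, 18]
Makespan = max = 22 time units


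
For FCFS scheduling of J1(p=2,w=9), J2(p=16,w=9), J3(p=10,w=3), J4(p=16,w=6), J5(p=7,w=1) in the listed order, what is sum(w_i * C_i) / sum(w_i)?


Completion times:
  J1: C=2, w×C=9×2=18
  J2: C=18, w×C=9×18=162
  J3: C=28, w×C=3×28=84
  J4: C=44, w×C=6×44=264
  J5: C=51, w×C=1×51=51
Sum w×C = 579
Sum w = 28
Weighted avg = 579/28
= 20.68


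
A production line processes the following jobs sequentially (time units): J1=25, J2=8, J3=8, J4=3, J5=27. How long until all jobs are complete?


Sequential makespan: sum all processing times
= 25 + 8 + 8 + 3 + 27
= 71 time units


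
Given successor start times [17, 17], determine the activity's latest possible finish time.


LF = min of all successor start times
Successors start at: [17, 17]
LF = min(17, 17)
= 17


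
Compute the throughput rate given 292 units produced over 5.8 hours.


Throughput = units / time
= 292 / 5.8
= 50.3 units/hour


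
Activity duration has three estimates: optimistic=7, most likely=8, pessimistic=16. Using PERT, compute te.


te = (o + 4m + p) / 6
= (7 + 4×8 + 16) / 6
= (7 + 32 + 16) / 6
= 55 / 6
= 9.17


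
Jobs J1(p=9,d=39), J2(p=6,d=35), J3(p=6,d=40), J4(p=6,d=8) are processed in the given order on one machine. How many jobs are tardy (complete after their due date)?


Completion vs due date:
  J1: C=9, d=39 → on time
  J2: C=15, d=35 → on time
  J3: C=21, d=40 → on time
  J4: C=27, d=8 → TARDY
Tardy jobs: J4
Count = 1


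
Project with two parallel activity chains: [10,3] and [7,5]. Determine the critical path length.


Path A: 10 + 3 = 13
Path B: 7 + 5 = 12
Critical path = longest = max(13, 12)
= 13 (Path A)


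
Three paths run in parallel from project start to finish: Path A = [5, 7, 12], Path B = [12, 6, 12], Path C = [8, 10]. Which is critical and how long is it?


Path A: 5 + 7 + 12 = 24
Path B: 12 + 6 + 12 = 30
Path C: 8 + 10 = 18
Critical path = longest = max(24, 30, 18)
= 30 (Path B)


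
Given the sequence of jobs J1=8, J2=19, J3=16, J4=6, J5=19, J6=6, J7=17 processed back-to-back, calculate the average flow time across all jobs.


Completion times:
  J1: completes at 8
  J2: completes at 27
  J3: completes at 43
  J4: completes at 49
  J5: completes at 68
  J6: completes at 74
  J7: completes at 91
Sum = 360
Average = 360/7
= 51.43


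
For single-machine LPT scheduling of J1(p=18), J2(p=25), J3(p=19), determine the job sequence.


LPT: sort by longest processing time first
  J2: p=25
  J3: p=19
  J1: p=18
Order: J2 → J3 → J1


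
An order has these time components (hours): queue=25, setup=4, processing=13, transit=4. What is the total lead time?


Lead time = queue + setup + processing + transit
= 25 + 4 + 13 + 4
= 46 hours


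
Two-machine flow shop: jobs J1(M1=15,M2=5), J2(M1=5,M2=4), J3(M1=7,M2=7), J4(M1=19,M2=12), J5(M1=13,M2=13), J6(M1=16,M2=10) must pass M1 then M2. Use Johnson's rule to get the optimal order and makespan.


Johnson's rule:
Group 1 (M1≤M2, sort by M1): ['J3', 'J5']
Group 2 (M1>M2, sort desc M2): ['J4', 'J6', 'J1', 'J2']
Sequence: J3 → J5 → J4 → J6 → J1 → J2
Makespan calculation:
  J3: M1 done=7, M2 done=14
  J5: M1 done=20, M2 done=33
  J4: M1 done=39, M2 done=51
  J6: M1 done=55, M2 done=65
  J1: M1 done=70, M2 done=75
  J2: M1 done=75, M2 done=79
= Sequence: J3 → J5 → J4 → J6 → J1 → J2, Makespan: 79
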